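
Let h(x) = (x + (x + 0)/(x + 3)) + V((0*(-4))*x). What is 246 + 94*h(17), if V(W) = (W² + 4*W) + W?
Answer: 19239/10 ≈ 1923.9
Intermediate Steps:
V(W) = W² + 5*W
h(x) = x + x/(3 + x) (h(x) = (x + (x + 0)/(x + 3)) + ((0*(-4))*x)*(5 + (0*(-4))*x) = (x + x/(3 + x)) + (0*x)*(5 + 0*x) = (x + x/(3 + x)) + 0*(5 + 0) = (x + x/(3 + x)) + 0*5 = (x + x/(3 + x)) + 0 = x + x/(3 + x))
246 + 94*h(17) = 246 + 94*(17*(4 + 17)/(3 + 17)) = 246 + 94*(17*21/20) = 246 + 94*(17*(1/20)*21) = 246 + 94*(357/20) = 246 + 16779/10 = 19239/10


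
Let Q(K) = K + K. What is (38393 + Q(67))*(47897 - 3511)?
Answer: 1710059422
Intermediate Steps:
Q(K) = 2*K
(38393 + Q(67))*(47897 - 3511) = (38393 + 2*67)*(47897 - 3511) = (38393 + 134)*44386 = 38527*44386 = 1710059422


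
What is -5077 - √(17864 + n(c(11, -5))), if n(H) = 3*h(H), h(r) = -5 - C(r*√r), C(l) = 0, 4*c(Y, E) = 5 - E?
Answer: -5077 - √17849 ≈ -5210.6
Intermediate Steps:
c(Y, E) = 5/4 - E/4 (c(Y, E) = (5 - E)/4 = 5/4 - E/4)
h(r) = -5 (h(r) = -5 - 1*0 = -5 + 0 = -5)
n(H) = -15 (n(H) = 3*(-5) = -15)
-5077 - √(17864 + n(c(11, -5))) = -5077 - √(17864 - 15) = -5077 - √17849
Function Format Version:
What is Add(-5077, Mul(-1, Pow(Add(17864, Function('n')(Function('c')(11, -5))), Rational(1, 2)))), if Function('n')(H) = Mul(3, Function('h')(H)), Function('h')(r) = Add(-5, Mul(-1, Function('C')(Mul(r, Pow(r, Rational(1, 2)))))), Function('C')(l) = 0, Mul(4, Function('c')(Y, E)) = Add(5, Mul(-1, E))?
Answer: Add(-5077, Mul(-1, Pow(17849, Rational(1, 2)))) ≈ -5210.6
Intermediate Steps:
Function('c')(Y, E) = Add(Rational(5, 4), Mul(Rational(-1, 4), E)) (Function('c')(Y, E) = Mul(Rational(1, 4), Add(5, Mul(-1, E))) = Add(Rational(5, 4), Mul(Rational(-1, 4), E)))
Function('h')(r) = -5 (Function('h')(r) = Add(-5, Mul(-1, 0)) = Add(-5, 0) = -5)
Function('n')(H) = -15 (Function('n')(H) = Mul(3, -5) = -15)
Add(-5077, Mul(-1, Pow(Add(17864, Function('n')(Function('c')(11, -5))), Rational(1, 2)))) = Add(-5077, Mul(-1, Pow(Add(17864, -15), Rational(1, 2)))) = Add(-5077, Mul(-1, Pow(17849, Rational(1, 2))))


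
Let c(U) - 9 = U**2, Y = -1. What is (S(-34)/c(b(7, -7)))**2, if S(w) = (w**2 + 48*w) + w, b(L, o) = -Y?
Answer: 2601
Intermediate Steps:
b(L, o) = 1 (b(L, o) = -1*(-1) = 1)
S(w) = w**2 + 49*w
c(U) = 9 + U**2
(S(-34)/c(b(7, -7)))**2 = ((-34*(49 - 34))/(9 + 1**2))**2 = ((-34*15)/(9 + 1))**2 = (-510/10)**2 = (-510*1/10)**2 = (-51)**2 = 2601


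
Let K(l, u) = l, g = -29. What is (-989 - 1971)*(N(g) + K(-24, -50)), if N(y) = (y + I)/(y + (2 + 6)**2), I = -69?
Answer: 79328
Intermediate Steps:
N(y) = (-69 + y)/(64 + y) (N(y) = (y - 69)/(y + (2 + 6)**2) = (-69 + y)/(y + 8**2) = (-69 + y)/(y + 64) = (-69 + y)/(64 + y))
(-989 - 1971)*(N(g) + K(-24, -50)) = (-989 - 1971)*((-69 - 29)/(64 - 29) - 24) = -2960*(-98/35 - 24) = -2960*((1/35)*(-98) - 24) = -2960*(-14/5 - 24) = -2960*(-134/5) = 79328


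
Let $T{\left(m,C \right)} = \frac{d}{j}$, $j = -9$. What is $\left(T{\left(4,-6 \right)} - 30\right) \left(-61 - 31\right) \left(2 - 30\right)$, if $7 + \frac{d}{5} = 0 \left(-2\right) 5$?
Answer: $- \frac{605360}{9} \approx -67262.0$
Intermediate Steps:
$d = -35$ ($d = -35 + 5 \cdot 0 \left(-2\right) 5 = -35 + 5 \cdot 0 \cdot 5 = -35 + 5 \cdot 0 = -35 + 0 = -35$)
$T{\left(m,C \right)} = \frac{35}{9}$ ($T{\left(m,C \right)} = - \frac{35}{-9} = \left(-35\right) \left(- \frac{1}{9}\right) = \frac{35}{9}$)
$\left(T{\left(4,-6 \right)} - 30\right) \left(-61 - 31\right) \left(2 - 30\right) = \left(\frac{35}{9} - 30\right) \left(-61 - 31\right) \left(2 - 30\right) = - \frac{235 \left(\left(-92\right) \left(-28\right)\right)}{9} = \left(- \frac{235}{9}\right) 2576 = - \frac{605360}{9}$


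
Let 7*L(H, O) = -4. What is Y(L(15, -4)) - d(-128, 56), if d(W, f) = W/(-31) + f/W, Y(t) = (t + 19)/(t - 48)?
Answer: -171631/42160 ≈ -4.0709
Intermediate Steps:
L(H, O) = -4/7 (L(H, O) = (⅐)*(-4) = -4/7)
Y(t) = (19 + t)/(-48 + t)
d(W, f) = -W/31 + f/W (d(W, f) = W*(-1/31) + f/W = -W/31 + f/W)
Y(L(15, -4)) - d(-128, 56) = (19 - 4/7)/(-48 - 4/7) - (-1/31*(-128) + 56/(-128)) = (129/7)/(-340/7) - (128/31 + 56*(-1/128)) = -7/340*129/7 - (128/31 - 7/16) = -129/340 - 1*1831/496 = -129/340 - 1831/496 = -171631/42160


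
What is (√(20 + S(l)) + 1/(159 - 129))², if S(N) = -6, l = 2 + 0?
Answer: 12601/900 + √14/15 ≈ 14.251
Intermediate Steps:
l = 2
(√(20 + S(l)) + 1/(159 - 129))² = (√(20 - 6) + 1/(159 - 129))² = (√14 + 1/30)² = (1/30 + √14)²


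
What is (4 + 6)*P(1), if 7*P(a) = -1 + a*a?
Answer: 0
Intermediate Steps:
P(a) = -⅐ + a²/7 (P(a) = (-1 + a*a)/7 = (-1 + a²)/7 = -⅐ + a²/7)
(4 + 6)*P(1) = (4 + 6)*(-⅐ + (⅐)*1²) = 10*(-⅐ + (⅐)*1) = 10*(-⅐ + ⅐) = 10*0 = 0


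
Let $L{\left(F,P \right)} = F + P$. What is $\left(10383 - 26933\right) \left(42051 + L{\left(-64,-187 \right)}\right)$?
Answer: $-691790000$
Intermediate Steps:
$\left(10383 - 26933\right) \left(42051 + L{\left(-64,-187 \right)}\right) = \left(10383 - 26933\right) \left(42051 - 251\right) = - 16550 \left(42051 - 251\right) = \left(-16550\right) 41800 = -691790000$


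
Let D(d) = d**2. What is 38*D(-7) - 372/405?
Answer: 251246/135 ≈ 1861.1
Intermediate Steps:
38*D(-7) - 372/405 = 38*(-7)**2 - 372/405 = 38*49 - 372*1/405 = 1862 - 124/135 = 251246/135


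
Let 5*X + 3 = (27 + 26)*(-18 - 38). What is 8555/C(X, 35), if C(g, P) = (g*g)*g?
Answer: -1069375/26224544611 ≈ -4.0778e-5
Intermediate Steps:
X = -2971/5 (X = -⅗ + ((27 + 26)*(-18 - 38))/5 = -⅗ + (53*(-56))/5 = -⅗ + (⅕)*(-2968) = -⅗ - 2968/5 = -2971/5 ≈ -594.20)
C(g, P) = g³ (C(g, P) = g²*g = g³)
8555/C(X, 35) = 8555/((-2971/5)³) = 8555/(-26224544611/125) = 8555*(-125/26224544611) = -1069375/26224544611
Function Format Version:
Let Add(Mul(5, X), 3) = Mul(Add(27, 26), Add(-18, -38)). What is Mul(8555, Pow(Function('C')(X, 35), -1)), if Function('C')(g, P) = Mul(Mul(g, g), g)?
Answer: Rational(-1069375, 26224544611) ≈ -4.0778e-5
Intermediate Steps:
X = Rational(-2971, 5) (X = Add(Rational(-3, 5), Mul(Rational(1, 5), Mul(Add(27, 26), Add(-18, -38)))) = Add(Rational(-3, 5), Mul(Rational(1, 5), Mul(53, -56))) = Add(Rational(-3, 5), Mul(Rational(1, 5), -2968)) = Add(Rational(-3, 5), Rational(-2968, 5)) = Rational(-2971, 5) ≈ -594.20)
Function('C')(g, P) = Pow(g, 3) (Function('C')(g, P) = Mul(Pow(g, 2), g) = Pow(g, 3))
Mul(8555, Pow(Function('C')(X, 35), -1)) = Mul(8555, Pow(Pow(Rational(-2971, 5), 3), -1)) = Mul(8555, Pow(Rational(-26224544611, 125), -1)) = Mul(8555, Rational(-125, 26224544611)) = Rational(-1069375, 26224544611)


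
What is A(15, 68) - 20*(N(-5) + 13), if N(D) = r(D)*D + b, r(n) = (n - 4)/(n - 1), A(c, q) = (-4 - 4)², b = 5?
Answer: -146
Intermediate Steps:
A(c, q) = 64 (A(c, q) = (-8)² = 64)
r(n) = (-4 + n)/(-1 + n)
N(D) = 5 + D*(-4 + D)/(-1 + D) (N(D) = ((-4 + D)/(-1 + D))*D + 5 = D*(-4 + D)/(-1 + D) + 5 = 5 + D*(-4 + D)/(-1 + D))
A(15, 68) - 20*(N(-5) + 13) = 64 - 20*((-5 - 5 + (-5)²)/(-1 - 5) + 13) = 64 - 20*((-5 - 5 + 25)/(-6) + 13) = 64 - 20*(-⅙*15 + 13) = 64 - 20*(-5/2 + 13) = 64 - 20*21/2 = 64 - 1*210 = 64 - 210 = -146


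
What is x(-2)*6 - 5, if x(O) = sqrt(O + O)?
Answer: -5 + 12*I ≈ -5.0 + 12.0*I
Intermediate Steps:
x(O) = sqrt(2)*sqrt(O) (x(O) = sqrt(2*O) = sqrt(2)*sqrt(O))
x(-2)*6 - 5 = (sqrt(2)*sqrt(-2))*6 - 5 = (sqrt(2)*(I*sqrt(2)))*6 - 5 = (2*I)*6 - 5 = 12*I - 5 = -5 + 12*I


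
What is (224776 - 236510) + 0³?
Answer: -11734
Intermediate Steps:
(224776 - 236510) + 0³ = -11734 + 0 = -11734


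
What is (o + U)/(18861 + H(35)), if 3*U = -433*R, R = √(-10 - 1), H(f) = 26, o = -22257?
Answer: -22257/18887 - 433*I*√11/56661 ≈ -1.1784 - 0.025345*I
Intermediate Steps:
R = I*√11 (R = √(-11) = I*√11 ≈ 3.3166*I)
U = -433*I*√11/3 (U = (-433*I*√11)/3 = -433*I*√11/3 ≈ -478.7*I)
(o + U)/(18861 + H(35)) = (-22257 - 433*I*√11/3)/(18861 + 26) = (-22257 - 433*I*√11/3)/18887 = (-22257 - 433*I*√11/3)*(1/18887) = -22257/18887 - 433*I*√11/56661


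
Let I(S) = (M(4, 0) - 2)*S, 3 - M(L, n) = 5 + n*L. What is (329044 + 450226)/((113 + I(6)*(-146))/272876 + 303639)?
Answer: 212644080520/82855799381 ≈ 2.5664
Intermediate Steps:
M(L, n) = -2 - L*n (M(L, n) = 3 - (5 + n*L) = 3 - (5 + L*n) = 3 + (-5 - L*n) = -2 - L*n)
I(S) = -4*S (I(S) = ((-2 - 1*4*0) - 2)*S = ((-2 + 0) - 2)*S = (-2 - 2)*S = -4*S)
(329044 + 450226)/((113 + I(6)*(-146))/272876 + 303639) = (329044 + 450226)/((113 - 4*6*(-146))/272876 + 303639) = 779270/((113 - 24*(-146))*(1/272876) + 303639) = 779270/((113 + 3504)*(1/272876) + 303639) = 779270/(3617*(1/272876) + 303639) = 779270/(3617/272876 + 303639) = 779270/(82855799381/272876) = 779270*(272876/82855799381) = 212644080520/82855799381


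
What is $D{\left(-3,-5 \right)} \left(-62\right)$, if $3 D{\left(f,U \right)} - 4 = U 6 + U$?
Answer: $\frac{1922}{3} \approx 640.67$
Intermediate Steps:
$D{\left(f,U \right)} = \frac{4}{3} + \frac{7 U}{3}$ ($D{\left(f,U \right)} = \frac{4}{3} + \frac{U 6 + U}{3} = \frac{4}{3} + \frac{6 U + U}{3} = \frac{4}{3} + \frac{7 U}{3}$)
$D{\left(-3,-5 \right)} \left(-62\right) = \left(\frac{4}{3} + \frac{7}{3} \left(-5\right)\right) \left(-62\right) = \left(\frac{4}{3} - \frac{35}{3}\right) \left(-62\right) = \left(- \frac{31}{3}\right) \left(-62\right) = \frac{1922}{3}$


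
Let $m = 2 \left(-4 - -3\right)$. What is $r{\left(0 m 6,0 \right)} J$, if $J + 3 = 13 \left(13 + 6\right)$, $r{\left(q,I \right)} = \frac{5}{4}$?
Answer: $305$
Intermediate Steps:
$m = -2$ ($m = 2 \left(-4 + 3\right) = 2 \left(-1\right) = -2$)
$r{\left(q,I \right)} = \frac{5}{4}$ ($r{\left(q,I \right)} = 5 \cdot \frac{1}{4} = \frac{5}{4}$)
$J = 244$ ($J = -3 + 13 \left(13 + 6\right) = -3 + 13 \cdot 19 = -3 + 247 = 244$)
$r{\left(0 m 6,0 \right)} J = \frac{5}{4} \cdot 244 = 305$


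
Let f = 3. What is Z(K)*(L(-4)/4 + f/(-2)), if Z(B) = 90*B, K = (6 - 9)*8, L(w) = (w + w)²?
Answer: -31320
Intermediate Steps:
L(w) = 4*w² (L(w) = (2*w)² = 4*w²)
K = -24 (K = -3*8 = -24)
Z(K)*(L(-4)/4 + f/(-2)) = (90*(-24))*((4*(-4)²)/4 + 3/(-2)) = -2160*((4*16)*(¼) + 3*(-½)) = -2160*(64*(¼) - 3/2) = -2160*(16 - 3/2) = -2160*29/2 = -31320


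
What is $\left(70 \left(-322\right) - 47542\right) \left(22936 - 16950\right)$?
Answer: $-419510852$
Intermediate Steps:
$\left(70 \left(-322\right) - 47542\right) \left(22936 - 16950\right) = \left(-22540 - 47542\right) 5986 = \left(-70082\right) 5986 = -419510852$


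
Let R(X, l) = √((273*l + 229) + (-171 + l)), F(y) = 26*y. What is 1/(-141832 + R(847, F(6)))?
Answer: -70916/10058136711 - √42802/20116273422 ≈ -7.0609e-6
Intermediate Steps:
R(X, l) = √(58 + 274*l) (R(X, l) = √((229 + 273*l) + (-171 + l)) = √(58 + 274*l))
1/(-141832 + R(847, F(6))) = 1/(-141832 + √(58 + 274*(26*6))) = 1/(-141832 + √(58 + 274*156)) = 1/(-141832 + √(58 + 42744)) = 1/(-141832 + √42802)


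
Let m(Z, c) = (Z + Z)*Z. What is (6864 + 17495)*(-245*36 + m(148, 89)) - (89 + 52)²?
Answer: 852252811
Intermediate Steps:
m(Z, c) = 2*Z² (m(Z, c) = (2*Z)*Z = 2*Z²)
(6864 + 17495)*(-245*36 + m(148, 89)) - (89 + 52)² = (6864 + 17495)*(-245*36 + 2*148²) - (89 + 52)² = 24359*(-8820 + 2*21904) - 1*141² = 24359*(-8820 + 43808) - 1*19881 = 24359*34988 - 19881 = 852272692 - 19881 = 852252811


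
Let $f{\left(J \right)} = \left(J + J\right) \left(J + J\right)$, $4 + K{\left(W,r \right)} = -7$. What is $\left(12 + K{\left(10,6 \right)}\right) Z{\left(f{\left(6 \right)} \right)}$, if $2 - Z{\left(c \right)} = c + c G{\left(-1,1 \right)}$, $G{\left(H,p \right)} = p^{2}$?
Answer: $-286$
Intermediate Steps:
$K{\left(W,r \right)} = -11$ ($K{\left(W,r \right)} = -4 - 7 = -11$)
$f{\left(J \right)} = 4 J^{2}$ ($f{\left(J \right)} = 2 J 2 J = 4 J^{2}$)
$Z{\left(c \right)} = 2 - 2 c$ ($Z{\left(c \right)} = 2 - \left(c + c 1^{2}\right) = 2 - \left(c + c 1\right) = 2 - \left(c + c\right) = 2 - 2 c$)
$\left(12 + K{\left(10,6 \right)}\right) Z{\left(f{\left(6 \right)} \right)} = \left(12 - 11\right) \left(2 - 2 \cdot 4 \cdot 6^{2}\right) = 1 \left(2 - 2 \cdot 4 \cdot 36\right) = 1 \left(2 - 288\right) = 1 \left(-286\right) = -286$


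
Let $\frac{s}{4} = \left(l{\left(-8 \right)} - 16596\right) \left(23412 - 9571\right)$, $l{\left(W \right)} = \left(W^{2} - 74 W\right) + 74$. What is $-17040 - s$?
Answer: $878388184$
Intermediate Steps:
$l{\left(W \right)} = 74 + W^{2} - 74 W$
$s = -878405224$ ($s = 4 \left(\left(74 + \left(-8\right)^{2} - -592\right) - 16596\right) \left(23412 - 9571\right) = 4 \left(\left(74 + 64 + 592\right) - 16596\right) 13841 = 4 \left(730 - 16596\right) 13841 = 4 \left(\left(-15866\right) 13841\right) = 4 \left(-219601306\right) = -878405224$)
$-17040 - s = -17040 - -878405224 = -17040 + 878405224 = 878388184$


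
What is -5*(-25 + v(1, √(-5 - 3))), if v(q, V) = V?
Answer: 125 - 10*I*√2 ≈ 125.0 - 14.142*I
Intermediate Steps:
-5*(-25 + v(1, √(-5 - 3))) = -5*(-25 + √(-5 - 3)) = -5*(-25 + √(-8)) = -5*(-25 + 2*I*√2) = 125 - 10*I*√2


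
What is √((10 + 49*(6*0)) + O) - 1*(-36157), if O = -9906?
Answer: 36157 + 2*I*√2474 ≈ 36157.0 + 99.479*I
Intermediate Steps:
√((10 + 49*(6*0)) + O) - 1*(-36157) = √((10 + 49*(6*0)) - 9906) - 1*(-36157) = √((10 + 49*0) - 9906) + 36157 = √((10 + 0) - 9906) + 36157 = √(10 - 9906) + 36157 = √(-9896) + 36157 = 2*I*√2474 + 36157 = 36157 + 2*I*√2474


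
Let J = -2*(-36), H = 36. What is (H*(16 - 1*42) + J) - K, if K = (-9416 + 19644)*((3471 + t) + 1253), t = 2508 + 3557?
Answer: -110350756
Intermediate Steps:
t = 6065
J = 72
K = 110349892 (K = (-9416 + 19644)*((3471 + 6065) + 1253) = 10228*(9536 + 1253) = 10228*10789 = 110349892)
(H*(16 - 1*42) + J) - K = (36*(16 - 1*42) + 72) - 1*110349892 = (36*(16 - 42) + 72) - 110349892 = (36*(-26) + 72) - 110349892 = (-936 + 72) - 110349892 = -864 - 110349892 = -110350756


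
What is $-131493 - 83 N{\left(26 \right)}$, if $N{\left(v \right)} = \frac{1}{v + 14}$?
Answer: $- \frac{5259803}{40} \approx -1.315 \cdot 10^{5}$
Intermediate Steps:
$N{\left(v \right)} = \frac{1}{14 + v}$
$-131493 - 83 N{\left(26 \right)} = -131493 - \frac{83}{14 + 26} = -131493 - \frac{83}{40} = - \frac{5259803}{40}$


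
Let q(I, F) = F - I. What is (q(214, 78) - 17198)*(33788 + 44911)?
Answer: -1364168466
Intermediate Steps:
(q(214, 78) - 17198)*(33788 + 44911) = ((78 - 1*214) - 17198)*(33788 + 44911) = ((78 - 214) - 17198)*78699 = (-136 - 17198)*78699 = -17334*78699 = -1364168466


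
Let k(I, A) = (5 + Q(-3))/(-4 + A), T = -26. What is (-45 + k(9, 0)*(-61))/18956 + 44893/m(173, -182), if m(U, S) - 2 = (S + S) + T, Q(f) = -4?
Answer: -121571893/1050704 ≈ -115.71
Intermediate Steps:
m(U, S) = -24 + 2*S (m(U, S) = 2 + ((S + S) - 26) = 2 + (2*S - 26) = 2 + (-26 + 2*S) = -24 + 2*S)
k(I, A) = 1/(-4 + A) (k(I, A) = (5 - 4)/(-4 + A) = 1/(-4 + A))
(-45 + k(9, 0)*(-61))/18956 + 44893/m(173, -182) = (-45 - 61/(-4 + 0))/18956 + 44893/(-24 + 2*(-182)) = (-45 - 61/(-4))*(1/18956) + 44893/(-24 - 364) = (-45 - 1/4*(-61))*(1/18956) + 44893/(-388) = (-45 + 61/4)*(1/18956) + 44893*(-1/388) = -119/4*1/18956 - 44893/388 = -17/10832 - 44893/388 = -121571893/1050704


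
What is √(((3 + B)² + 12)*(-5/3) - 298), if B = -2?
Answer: I*√2877/3 ≈ 17.879*I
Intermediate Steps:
√(((3 + B)² + 12)*(-5/3) - 298) = √(((3 - 2)² + 12)*(-5/3) - 298) = √((1² + 12)*(-5*⅓) - 298) = √((1 + 12)*(-5/3) - 298) = √(13*(-5/3) - 298) = √(-65/3 - 298) = √(-959/3) = I*√2877/3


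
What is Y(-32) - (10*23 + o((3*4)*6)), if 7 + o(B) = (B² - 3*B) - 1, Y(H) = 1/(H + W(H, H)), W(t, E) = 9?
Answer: -119371/23 ≈ -5190.0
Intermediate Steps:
Y(H) = 1/(9 + H) (Y(H) = 1/(H + 9) = 1/(9 + H))
o(B) = -8 + B² - 3*B (o(B) = -7 + ((B² - 3*B) - 1) = -7 + (-1 + B² - 3*B) = -8 + B² - 3*B)
Y(-32) - (10*23 + o((3*4)*6)) = 1/(9 - 32) - (10*23 + (-8 + ((3*4)*6)² - 3*3*4*6)) = 1/(-23) - (230 + (-8 + (12*6)² - 36*6)) = -1/23 - (230 + (-8 + 72² - 3*72)) = -1/23 - (230 + (-8 + 5184 - 216)) = -1/23 - (230 + 4960) = -1/23 - 1*5190 = -1/23 - 5190 = -119371/23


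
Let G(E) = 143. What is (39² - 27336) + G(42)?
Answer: -25672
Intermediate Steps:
(39² - 27336) + G(42) = (39² - 27336) + 143 = (1521 - 27336) + 143 = -25815 + 143 = -25672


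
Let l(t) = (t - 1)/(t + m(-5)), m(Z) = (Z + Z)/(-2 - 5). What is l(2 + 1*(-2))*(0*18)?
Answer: 0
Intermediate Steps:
m(Z) = -2*Z/7 (m(Z) = (2*Z)/(-7) = (2*Z)*(-⅐) = -2*Z/7)
l(t) = (-1 + t)/(10/7 + t) (l(t) = (t - 1)/(t - 2/7*(-5)) = (-1 + t)/(t + 10/7) = (-1 + t)/(10/7 + t))
l(2 + 1*(-2))*(0*18) = (7*(-1 + (2 + 1*(-2)))/(10 + 7*(2 + 1*(-2))))*(0*18) = (7*(-1 + (2 - 2))/(10 + 7*(2 - 2)))*0 = (7*(-1 + 0)/(10 + 7*0))*0 = (7*(-1)/(10 + 0))*0 = (7*(-1)/10)*0 = (7*(⅒)*(-1))*0 = -7/10*0 = 0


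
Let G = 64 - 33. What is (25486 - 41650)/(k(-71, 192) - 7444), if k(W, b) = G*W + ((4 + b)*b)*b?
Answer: -5388/2405233 ≈ -0.0022401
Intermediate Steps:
G = 31
k(W, b) = 31*W + b²*(4 + b) (k(W, b) = 31*W + ((4 + b)*b)*b = 31*W + (b*(4 + b))*b = 31*W + b²*(4 + b))
(25486 - 41650)/(k(-71, 192) - 7444) = (25486 - 41650)/((192³ + 4*192² + 31*(-71)) - 7444) = -16164/((7077888 + 4*36864 - 2201) - 7444) = -16164/((7077888 + 147456 - 2201) - 7444) = -16164/(7223143 - 7444) = -16164/7215699 = -16164*1/7215699 = -5388/2405233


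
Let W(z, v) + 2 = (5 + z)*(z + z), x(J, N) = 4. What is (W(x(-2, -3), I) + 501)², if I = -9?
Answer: 326041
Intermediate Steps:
W(z, v) = -2 + 2*z*(5 + z) (W(z, v) = -2 + (5 + z)*(z + z) = -2 + (5 + z)*(2*z) = -2 + 2*z*(5 + z))
(W(x(-2, -3), I) + 501)² = ((-2 + 2*4² + 10*4) + 501)² = ((-2 + 2*16 + 40) + 501)² = ((-2 + 32 + 40) + 501)² = (70 + 501)² = 571² = 326041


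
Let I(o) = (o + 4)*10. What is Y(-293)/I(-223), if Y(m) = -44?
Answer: 22/1095 ≈ 0.020091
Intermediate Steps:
I(o) = 40 + 10*o (I(o) = (4 + o)*10 = 40 + 10*o)
Y(-293)/I(-223) = -44/(40 + 10*(-223)) = -44/(40 - 2230) = -44/(-2190) = -44*(-1/2190) = 22/1095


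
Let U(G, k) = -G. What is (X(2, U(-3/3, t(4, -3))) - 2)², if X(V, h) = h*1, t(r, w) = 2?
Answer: 1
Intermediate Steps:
X(V, h) = h
(X(2, U(-3/3, t(4, -3))) - 2)² = (-(-3)/3 - 2)² = (-1*(-1) - 2)² = (1 - 2)² = (-1)² = 1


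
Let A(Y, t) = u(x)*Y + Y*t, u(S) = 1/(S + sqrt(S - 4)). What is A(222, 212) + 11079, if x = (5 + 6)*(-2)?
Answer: 4941341/85 - 37*I*sqrt(26)/85 ≈ 58133.0 - 2.2196*I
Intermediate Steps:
x = -22 (x = 11*(-2) = -22)
u(S) = 1/(S + sqrt(-4 + S))
A(Y, t) = Y*t + Y/(-22 + I*sqrt(26)) (A(Y, t) = Y/(-22 + sqrt(-4 - 22)) + Y*t = Y/(-22 + sqrt(-26)) + Y*t = Y/(-22 + I*sqrt(26)) + Y*t = Y*t + Y/(-22 + I*sqrt(26)))
A(222, 212) + 11079 = (-11/255*222 + 222*212 - 1/510*I*222*sqrt(26)) + 11079 = (-814/85 + 47064 - 37*I*sqrt(26)/85) + 11079 = (3999626/85 - 37*I*sqrt(26)/85) + 11079 = 4941341/85 - 37*I*sqrt(26)/85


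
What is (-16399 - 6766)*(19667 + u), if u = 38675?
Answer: -1351492430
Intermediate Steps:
(-16399 - 6766)*(19667 + u) = (-16399 - 6766)*(19667 + 38675) = -23165*58342 = -1351492430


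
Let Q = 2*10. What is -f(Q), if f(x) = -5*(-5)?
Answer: -25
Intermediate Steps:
Q = 20
f(x) = 25
-f(Q) = -1*25 = -25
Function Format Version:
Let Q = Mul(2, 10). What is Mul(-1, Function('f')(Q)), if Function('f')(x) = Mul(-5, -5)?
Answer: -25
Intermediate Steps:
Q = 20
Function('f')(x) = 25
Mul(-1, Function('f')(Q)) = Mul(-1, 25) = -25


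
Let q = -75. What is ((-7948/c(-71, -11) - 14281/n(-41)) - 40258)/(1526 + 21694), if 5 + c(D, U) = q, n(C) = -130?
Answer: -10412687/6037200 ≈ -1.7248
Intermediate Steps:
c(D, U) = -80 (c(D, U) = -5 - 75 = -80)
((-7948/c(-71, -11) - 14281/n(-41)) - 40258)/(1526 + 21694) = ((-7948/(-80) - 14281/(-130)) - 40258)/(1526 + 21694) = ((-7948*(-1/80) - 14281*(-1/130)) - 40258)/23220 = ((1987/20 + 14281/130) - 40258)*(1/23220) = (54393/260 - 40258)*(1/23220) = -10412687/260*1/23220 = -10412687/6037200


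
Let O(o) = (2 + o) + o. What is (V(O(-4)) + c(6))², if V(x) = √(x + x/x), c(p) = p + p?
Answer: (12 + I*√5)² ≈ 139.0 + 53.666*I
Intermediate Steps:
O(o) = 2 + 2*o
c(p) = 2*p
V(x) = √(1 + x) (V(x) = √(x + 1) = √(1 + x))
(V(O(-4)) + c(6))² = (√(1 + (2 + 2*(-4))) + 2*6)² = (√(1 + (2 - 8)) + 12)² = (√(1 - 6) + 12)² = (√(-5) + 12)² = (I*√5 + 12)² = (12 + I*√5)²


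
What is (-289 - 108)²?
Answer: 157609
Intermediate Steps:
(-289 - 108)² = (-397)² = 157609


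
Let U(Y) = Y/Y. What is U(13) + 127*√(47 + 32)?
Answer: 1 + 127*√79 ≈ 1129.8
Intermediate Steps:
U(Y) = 1
U(13) + 127*√(47 + 32) = 1 + 127*√(47 + 32) = 1 + 127*√79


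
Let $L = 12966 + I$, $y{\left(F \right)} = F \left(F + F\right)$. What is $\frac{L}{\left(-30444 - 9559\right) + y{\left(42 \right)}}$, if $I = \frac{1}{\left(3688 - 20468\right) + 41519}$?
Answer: $- \frac{12830635}{36094201} \approx -0.35548$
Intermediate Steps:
$I = \frac{1}{24739}$ ($I = \frac{1}{\left(3688 - 20468\right) + 41519} = \frac{1}{-16780 + 41519} = \frac{1}{24739} \approx 4.0422 \cdot 10^{-5}$)
$y{\left(F \right)} = 2 F^{2}$ ($y{\left(F \right)} = F 2 F = 2 F^{2}$)
$L = \frac{320765875}{24739}$ ($L = 12966 + \frac{1}{24739} = \frac{320765875}{24739} \approx 12966.0$)
$\frac{L}{\left(-30444 - 9559\right) + y{\left(42 \right)}} = \frac{320765875}{24739 \left(\left(-30444 - 9559\right) + 2 \cdot 42^{2}\right)} = \frac{320765875}{24739 \left(-40003 + 2 \cdot 1764\right)} = \frac{320765875}{24739 \left(-40003 + 3528\right)} = \frac{320765875}{24739 \left(-36475\right)} = \frac{320765875}{24739} \left(- \frac{1}{36475}\right) = - \frac{12830635}{36094201}$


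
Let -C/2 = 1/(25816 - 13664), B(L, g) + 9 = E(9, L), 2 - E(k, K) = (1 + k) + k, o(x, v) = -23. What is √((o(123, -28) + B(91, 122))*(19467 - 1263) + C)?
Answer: I*√168012798607/434 ≈ 944.46*I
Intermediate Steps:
E(k, K) = 1 - 2*k (E(k, K) = 2 - ((1 + k) + k) = 2 - (1 + 2*k) = 2 + (-1 - 2*k) = 1 - 2*k)
B(L, g) = -26 (B(L, g) = -9 + (1 - 2*9) = -9 + (1 - 18) = -9 - 17 = -26)
C = -1/6076 (C = -2/(25816 - 13664) = -2/12152 = -2*1/12152 = -1/6076 ≈ -0.00016458)
√((o(123, -28) + B(91, 122))*(19467 - 1263) + C) = √((-23 - 26)*(19467 - 1263) - 1/6076) = √(-49*18204 - 1/6076) = √(-891996 - 1/6076) = √(-5419767697/6076) = I*√168012798607/434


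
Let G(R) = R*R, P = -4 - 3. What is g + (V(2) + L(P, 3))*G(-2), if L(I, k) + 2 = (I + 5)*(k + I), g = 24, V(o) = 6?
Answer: 72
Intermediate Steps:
P = -7
G(R) = R²
L(I, k) = -2 + (5 + I)*(I + k) (L(I, k) = -2 + (I + 5)*(k + I) = -2 + (5 + I)*(I + k))
g + (V(2) + L(P, 3))*G(-2) = 24 + (6 + (-2 + (-7)² + 5*(-7) + 5*3 - 7*3))*(-2)² = 24 + (6 + (-2 + 49 - 35 + 15 - 21))*4 = 24 + (6 + 6)*4 = 24 + 12*4 = 24 + 48 = 72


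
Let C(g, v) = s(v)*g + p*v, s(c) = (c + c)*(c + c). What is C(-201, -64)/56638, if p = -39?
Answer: -1645344/28319 ≈ -58.100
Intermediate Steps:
s(c) = 4*c² (s(c) = (2*c)*(2*c) = 4*c²)
C(g, v) = -39*v + 4*g*v² (C(g, v) = (4*v²)*g - 39*v = 4*g*v² - 39*v = -39*v + 4*g*v²)
C(-201, -64)/56638 = -64*(-39 + 4*(-201)*(-64))/56638 = -64*(-39 + 51456)*(1/56638) = -64*51417*(1/56638) = -3290688*1/56638 = -1645344/28319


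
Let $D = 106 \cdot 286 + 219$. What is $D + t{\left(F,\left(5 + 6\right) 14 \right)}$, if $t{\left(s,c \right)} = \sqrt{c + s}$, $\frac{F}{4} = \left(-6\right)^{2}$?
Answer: $30535 + \sqrt{298} \approx 30552.0$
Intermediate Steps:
$F = 144$ ($F = 4 \left(-6\right)^{2} = 4 \cdot 36 = 144$)
$D = 30535$ ($D = 30316 + 219 = 30535$)
$D + t{\left(F,\left(5 + 6\right) 14 \right)} = 30535 + \sqrt{\left(5 + 6\right) 14 + 144} = 30535 + \sqrt{11 \cdot 14 + 144} = 30535 + \sqrt{154 + 144} = 30535 + \sqrt{298}$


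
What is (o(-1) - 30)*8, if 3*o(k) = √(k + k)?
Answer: -240 + 8*I*√2/3 ≈ -240.0 + 3.7712*I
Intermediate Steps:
o(k) = √2*√k/3 (o(k) = √(k + k)/3 = √(2*k)/3 = (√2*√k)/3 = √2*√k/3)
(o(-1) - 30)*8 = (√2*√(-1)/3 - 30)*8 = (√2*I/3 - 30)*8 = (I*√2/3 - 30)*8 = (-30 + I*√2/3)*8 = -240 + 8*I*√2/3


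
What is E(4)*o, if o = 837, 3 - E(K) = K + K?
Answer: -4185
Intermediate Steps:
E(K) = 3 - 2*K (E(K) = 3 - (K + K) = 3 - 2*K)
E(4)*o = (3 - 2*4)*837 = (3 - 8)*837 = -5*837 = -4185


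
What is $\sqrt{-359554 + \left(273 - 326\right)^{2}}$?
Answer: $i \sqrt{356745} \approx 597.28 i$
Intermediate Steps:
$\sqrt{-359554 + \left(273 - 326\right)^{2}} = \sqrt{-359554 + \left(-53\right)^{2}} = \sqrt{-359554 + 2809} = \sqrt{-356745} = i \sqrt{356745}$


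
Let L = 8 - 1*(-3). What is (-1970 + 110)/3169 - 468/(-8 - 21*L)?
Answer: 1038552/757391 ≈ 1.3712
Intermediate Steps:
L = 11 (L = 8 + 3 = 11)
(-1970 + 110)/3169 - 468/(-8 - 21*L) = (-1970 + 110)/3169 - 468/(-8 - 21*11) = -1860*1/3169 - 468/(-8 - 231) = -1860/3169 - 468/(-239) = -1860/3169 - 468*(-1/239) = -1860/3169 + 468/239 = 1038552/757391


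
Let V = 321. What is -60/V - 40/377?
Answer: -11820/40339 ≈ -0.29302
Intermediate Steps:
-60/V - 40/377 = -60/321 - 40/377 = -60*1/321 - 40*1/377 = -20/107 - 40/377 = -11820/40339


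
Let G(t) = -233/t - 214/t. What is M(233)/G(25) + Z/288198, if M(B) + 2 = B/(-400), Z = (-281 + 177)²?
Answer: 62510761/343532016 ≈ 0.18196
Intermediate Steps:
Z = 10816 (Z = (-104)² = 10816)
M(B) = -2 - B/400 (M(B) = -2 + B/(-400) = -2 + B*(-1/400) = -2 - B/400)
G(t) = -447/t
M(233)/G(25) + Z/288198 = (-2 - 1/400*233)/((-447/25)) + 10816/288198 = (-2 - 233/400)/((-447*1/25)) + 10816*(1/288198) = -1033/(400*(-447/25)) + 5408/144099 = -1033/400*(-25/447) + 5408/144099 = 1033/7152 + 5408/144099 = 62510761/343532016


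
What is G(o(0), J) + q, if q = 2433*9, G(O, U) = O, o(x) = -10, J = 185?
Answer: 21887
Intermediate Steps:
q = 21897
G(o(0), J) + q = -10 + 21897 = 21887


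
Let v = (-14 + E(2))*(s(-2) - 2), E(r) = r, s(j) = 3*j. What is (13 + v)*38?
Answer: 4142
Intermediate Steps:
v = 96 (v = (-14 + 2)*(3*(-2) - 2) = -12*(-6 - 2) = -12*(-8) = 96)
(13 + v)*38 = (13 + 96)*38 = 109*38 = 4142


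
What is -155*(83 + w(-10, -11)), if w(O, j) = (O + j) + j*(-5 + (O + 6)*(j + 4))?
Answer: 29605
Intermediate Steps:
w(O, j) = O + j + j*(-5 + (4 + j)*(6 + O)) (w(O, j) = (O + j) + j*(-5 + (6 + O)*(4 + j)) = (O + j) + j*(-5 + (4 + j)*(6 + O)) = O + j + j*(-5 + (4 + j)*(6 + O)))
-155*(83 + w(-10, -11)) = -155*(83 + (-10 + 6*(-11)**2 + 20*(-11) - 10*(-11)**2 + 4*(-10)*(-11))) = -155*(83 + (-10 + 6*121 - 220 - 10*121 + 440)) = -155*(83 + (-10 + 726 - 220 - 1210 + 440)) = -155*(83 - 274) = -155*(-191) = 29605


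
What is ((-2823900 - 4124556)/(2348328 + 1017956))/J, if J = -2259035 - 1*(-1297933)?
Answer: 868557/404417785621 ≈ 2.1477e-6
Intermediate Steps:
J = -961102 (J = -2259035 + 1297933 = -961102)
((-2823900 - 4124556)/(2348328 + 1017956))/J = ((-2823900 - 4124556)/(2348328 + 1017956))/(-961102) = -6948456/3366284*(-1/961102) = -6948456*1/3366284*(-1/961102) = -1737114/841571*(-1/961102) = 868557/404417785621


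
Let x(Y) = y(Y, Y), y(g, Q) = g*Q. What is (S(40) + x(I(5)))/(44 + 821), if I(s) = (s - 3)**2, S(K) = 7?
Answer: 23/865 ≈ 0.026590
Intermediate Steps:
I(s) = (-3 + s)**2
y(g, Q) = Q*g
x(Y) = Y**2 (x(Y) = Y*Y = Y**2)
(S(40) + x(I(5)))/(44 + 821) = (7 + ((-3 + 5)**2)**2)/(44 + 821) = (7 + (2**2)**2)/865 = (7 + 4**2)*(1/865) = (7 + 16)*(1/865) = 23*(1/865) = 23/865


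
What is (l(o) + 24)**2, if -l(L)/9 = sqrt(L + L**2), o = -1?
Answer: 576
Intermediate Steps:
l(L) = -9*sqrt(L + L**2)
(l(o) + 24)**2 = (-9*I*sqrt(1 - 1) + 24)**2 = (-9*sqrt(-1*0) + 24)**2 = (-9*sqrt(0) + 24)**2 = (-9*0 + 24)**2 = (0 + 24)**2 = 24**2 = 576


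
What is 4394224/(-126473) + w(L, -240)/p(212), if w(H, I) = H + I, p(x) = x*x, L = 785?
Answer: -197425075671/5684202512 ≈ -34.732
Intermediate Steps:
p(x) = x²
4394224/(-126473) + w(L, -240)/p(212) = 4394224/(-126473) + (785 - 240)/(212²) = 4394224*(-1/126473) + 545/44944 = -4394224/126473 + 545*(1/44944) = -4394224/126473 + 545/44944 = -197425075671/5684202512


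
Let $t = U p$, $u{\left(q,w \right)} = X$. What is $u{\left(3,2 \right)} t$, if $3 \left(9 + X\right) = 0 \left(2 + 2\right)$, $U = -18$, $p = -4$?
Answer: $-648$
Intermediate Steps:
$X = -9$ ($X = -9 + \frac{0 \left(2 + 2\right)}{3} = -9 + \frac{0 \cdot 4}{3} = -9 + \frac{1}{3} \cdot 0 = -9 + 0 = -9$)
$u{\left(q,w \right)} = -9$
$t = 72$ ($t = \left(-18\right) \left(-4\right) = 72$)
$u{\left(3,2 \right)} t = \left(-9\right) 72 = -648$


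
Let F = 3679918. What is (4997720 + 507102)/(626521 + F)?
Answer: 5504822/4306439 ≈ 1.2783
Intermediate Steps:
(4997720 + 507102)/(626521 + F) = (4997720 + 507102)/(626521 + 3679918) = 5504822/4306439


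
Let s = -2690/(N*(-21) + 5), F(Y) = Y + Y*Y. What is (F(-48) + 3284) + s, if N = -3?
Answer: 187015/34 ≈ 5500.4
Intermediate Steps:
F(Y) = Y + Y**2
s = -1345/34 (s = -2690/(-3*(-21) + 5) = -2690/(63 + 5) = -2690/68 = -2690*1/68 = -1345/34 ≈ -39.559)
(F(-48) + 3284) + s = (-48*(1 - 48) + 3284) - 1345/34 = (-48*(-47) + 3284) - 1345/34 = (2256 + 3284) - 1345/34 = 5540 - 1345/34 = 187015/34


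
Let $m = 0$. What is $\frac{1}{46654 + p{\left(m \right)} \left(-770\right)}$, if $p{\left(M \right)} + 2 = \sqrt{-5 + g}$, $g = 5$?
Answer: $\frac{1}{48194} \approx 2.0749 \cdot 10^{-5}$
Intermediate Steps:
$p{\left(M \right)} = -2$ ($p{\left(M \right)} = -2 + \sqrt{-5 + 5} = -2 + \sqrt{0} = -2 + 0 = -2$)
$\frac{1}{46654 + p{\left(m \right)} \left(-770\right)} = \frac{1}{46654 - -1540} = \frac{1}{46654 + 1540} = \frac{1}{48194}$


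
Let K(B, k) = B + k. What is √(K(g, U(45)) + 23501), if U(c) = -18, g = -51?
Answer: 2*√5858 ≈ 153.08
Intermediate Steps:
√(K(g, U(45)) + 23501) = √((-51 - 18) + 23501) = √(-69 + 23501) = √23432 = 2*√5858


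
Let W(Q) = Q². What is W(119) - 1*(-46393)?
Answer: 60554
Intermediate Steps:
W(119) - 1*(-46393) = 119² - 1*(-46393) = 14161 + 46393 = 60554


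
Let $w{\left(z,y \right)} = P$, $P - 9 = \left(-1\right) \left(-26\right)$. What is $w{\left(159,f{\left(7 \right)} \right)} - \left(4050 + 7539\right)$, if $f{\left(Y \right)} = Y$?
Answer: $-11554$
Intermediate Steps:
$P = 35$ ($P = 9 - -26 = 9 + 26 = 35$)
$w{\left(z,y \right)} = 35$
$w{\left(159,f{\left(7 \right)} \right)} - \left(4050 + 7539\right) = 35 - \left(4050 + 7539\right) = 35 - 11589 = -11554$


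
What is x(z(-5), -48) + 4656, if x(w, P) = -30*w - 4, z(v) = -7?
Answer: 4862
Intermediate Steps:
x(w, P) = -4 - 30*w
x(z(-5), -48) + 4656 = (-4 - 30*(-7)) + 4656 = (-4 + 210) + 4656 = 206 + 4656 = 4862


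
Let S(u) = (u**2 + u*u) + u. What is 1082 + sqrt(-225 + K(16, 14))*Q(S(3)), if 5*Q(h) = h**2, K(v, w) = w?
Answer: 1082 + 441*I*sqrt(211)/5 ≈ 1082.0 + 1281.2*I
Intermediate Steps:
S(u) = u + 2*u**2 (S(u) = (u**2 + u**2) + u = 2*u**2 + u = u + 2*u**2)
Q(h) = h**2/5
1082 + sqrt(-225 + K(16, 14))*Q(S(3)) = 1082 + sqrt(-225 + 14)*((3*(1 + 2*3))**2/5) = 1082 + sqrt(-211)*((3*(1 + 6))**2/5) = 1082 + (I*sqrt(211))*((3*7)**2/5) = 1082 + (I*sqrt(211))*((1/5)*21**2) = 1082 + (I*sqrt(211))*((1/5)*441) = 1082 + (I*sqrt(211))*(441/5) = 1082 + 441*I*sqrt(211)/5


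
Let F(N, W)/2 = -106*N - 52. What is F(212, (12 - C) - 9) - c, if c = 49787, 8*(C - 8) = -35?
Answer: -94835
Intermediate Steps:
C = 29/8 (C = 8 + (⅛)*(-35) = 8 - 35/8 = 29/8 ≈ 3.6250)
F(N, W) = -104 - 212*N (F(N, W) = 2*(-106*N - 52) = 2*(-52 - 106*N) = -104 - 212*N)
F(212, (12 - C) - 9) - c = (-104 - 212*212) - 1*49787 = (-104 - 44944) - 49787 = -45048 - 49787 = -94835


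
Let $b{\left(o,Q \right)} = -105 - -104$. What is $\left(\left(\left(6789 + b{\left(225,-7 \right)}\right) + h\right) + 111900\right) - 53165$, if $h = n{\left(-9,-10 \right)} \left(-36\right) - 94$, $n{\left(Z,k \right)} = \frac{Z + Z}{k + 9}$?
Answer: $64781$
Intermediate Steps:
$b{\left(o,Q \right)} = -1$ ($b{\left(o,Q \right)} = -105 + 104 = -1$)
$n{\left(Z,k \right)} = \frac{2 Z}{9 + k}$
$h = -742$ ($h = 2 \left(-9\right) \frac{1}{9 - 10} \left(-36\right) - 94 = 2 \left(-9\right) \frac{1}{-1} \left(-36\right) - 94 = 2 \left(-9\right) \left(-1\right) \left(-36\right) - 94 = 18 \left(-36\right) - 94 = -648 - 94 = -742$)
$\left(\left(\left(6789 + b{\left(225,-7 \right)}\right) + h\right) + 111900\right) - 53165 = \left(\left(\left(6789 - 1\right) - 742\right) + 111900\right) - 53165 = \left(\left(6788 - 742\right) + 111900\right) - 53165 = \left(6046 + 111900\right) - 53165 = 117946 - 53165 = 64781$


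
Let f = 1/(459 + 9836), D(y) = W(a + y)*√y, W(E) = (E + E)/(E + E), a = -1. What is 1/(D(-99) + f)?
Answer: 10295/10492715476 - 317961075*I*√11/10492715476 ≈ 9.8116e-7 - 0.1005*I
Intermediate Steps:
W(E) = 1 (W(E) = (2*E)/((2*E)) = (2*E)*(1/(2*E)) = 1)
D(y) = √y (D(y) = 1*√y = √y)
f = 1/10295 ≈ 9.7134e-5
1/(D(-99) + f) = 1/(√(-99) + 1/10295) = 1/(3*I*√11 + 1/10295) = 1/(1/10295 + 3*I*√11)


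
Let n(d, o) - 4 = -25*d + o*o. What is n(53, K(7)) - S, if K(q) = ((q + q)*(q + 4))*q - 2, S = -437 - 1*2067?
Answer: 1158959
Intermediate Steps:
S = -2504 (S = -437 - 2067 = -2504)
K(q) = -2 + 2*q²*(4 + q) (K(q) = ((2*q)*(4 + q))*q - 2 = (2*q*(4 + q))*q - 2 = 2*q²*(4 + q) - 2 = -2 + 2*q²*(4 + q))
n(d, o) = 4 + o² - 25*d (n(d, o) = 4 + (-25*d + o*o) = 4 + (-25*d + o²) = 4 + (o² - 25*d) = 4 + o² - 25*d)
n(53, K(7)) - S = (4 + (-2 + 2*7³ + 8*7²)² - 25*53) - 1*(-2504) = (4 + (-2 + 2*343 + 8*49)² - 1325) + 2504 = (4 + (-2 + 686 + 392)² - 1325) + 2504 = (4 + 1076² - 1325) + 2504 = (4 + 1157776 - 1325) + 2504 = 1156455 + 2504 = 1158959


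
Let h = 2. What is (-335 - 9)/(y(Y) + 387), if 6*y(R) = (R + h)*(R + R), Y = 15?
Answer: -43/59 ≈ -0.72881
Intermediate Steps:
y(R) = R*(2 + R)/3 (y(R) = ((R + 2)*(R + R))/6 = ((2 + R)*(2*R))/6 = (2*R*(2 + R))/6 = R*(2 + R)/3)
(-335 - 9)/(y(Y) + 387) = (-335 - 9)/((1/3)*15*(2 + 15) + 387) = -344/((1/3)*15*17 + 387) = -344/(85 + 387) = -344/472 = -344*1/472 = -43/59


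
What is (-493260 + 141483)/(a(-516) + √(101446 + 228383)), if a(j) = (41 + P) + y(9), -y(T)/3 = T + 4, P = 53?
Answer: 19347735/326804 - 351777*√329829/326804 ≈ -558.99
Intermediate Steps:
y(T) = -12 - 3*T (y(T) = -3*(T + 4) = -3*(4 + T) = -12 - 3*T)
a(j) = 55 (a(j) = (41 + 53) + (-12 - 3*9) = 94 + (-12 - 27) = 94 - 39 = 55)
(-493260 + 141483)/(a(-516) + √(101446 + 228383)) = (-493260 + 141483)/(55 + √(101446 + 228383)) = -351777/(55 + √329829)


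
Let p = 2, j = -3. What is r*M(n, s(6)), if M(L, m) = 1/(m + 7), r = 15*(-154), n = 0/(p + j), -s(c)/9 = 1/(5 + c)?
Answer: -12705/34 ≈ -373.68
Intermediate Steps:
s(c) = -9/(5 + c)
n = 0 (n = 0/(2 - 3) = 0/(-1) = 0*(-1) = 0)
r = -2310
M(L, m) = 1/(7 + m)
r*M(n, s(6)) = -2310/(7 - 9/(5 + 6)) = -2310/(7 - 9/11) = -2310/68/11 = -2310*11/68 = -12705/34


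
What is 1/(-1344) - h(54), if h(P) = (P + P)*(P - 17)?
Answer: -5370625/1344 ≈ -3996.0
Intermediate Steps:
h(P) = 2*P*(-17 + P) (h(P) = (2*P)*(-17 + P) = 2*P*(-17 + P))
1/(-1344) - h(54) = 1/(-1344) - 2*54*(-17 + 54) = -1/1344 - 2*54*37 = -1/1344 - 1*3996 = -1/1344 - 3996 = -5370625/1344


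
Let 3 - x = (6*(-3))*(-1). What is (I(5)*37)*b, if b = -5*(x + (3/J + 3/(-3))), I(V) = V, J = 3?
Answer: 13875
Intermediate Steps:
x = -15 (x = 3 - 6*(-3)*(-1) = 3 - (-18)*(-1) = 3 - 1*18 = 3 - 18 = -15)
b = 75 (b = -5*(-15 + (3/3 + 3/(-3))) = -5*(-15 + (3*(1/3) + 3*(-1/3))) = -5*(-15 + (1 - 1)) = -5*(-15 + 0) = -5*(-15) = 75)
(I(5)*37)*b = (5*37)*75 = 185*75 = 13875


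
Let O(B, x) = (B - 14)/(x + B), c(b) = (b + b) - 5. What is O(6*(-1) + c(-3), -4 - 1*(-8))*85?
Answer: 2635/13 ≈ 202.69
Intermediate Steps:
c(b) = -5 + 2*b (c(b) = 2*b - 5 = -5 + 2*b)
O(B, x) = (-14 + B)/(B + x)
O(6*(-1) + c(-3), -4 - 1*(-8))*85 = ((-14 + (6*(-1) + (-5 + 2*(-3))))/((6*(-1) + (-5 + 2*(-3))) + (-4 - 1*(-8))))*85 = ((-14 + (-6 + (-5 - 6)))/((-6 + (-5 - 6)) + (-4 + 8)))*85 = ((-14 + (-6 - 11))/((-6 - 11) + 4))*85 = ((-14 - 17)/(-17 + 4))*85 = (-31/(-13))*85 = -1/13*(-31)*85 = (31/13)*85 = 2635/13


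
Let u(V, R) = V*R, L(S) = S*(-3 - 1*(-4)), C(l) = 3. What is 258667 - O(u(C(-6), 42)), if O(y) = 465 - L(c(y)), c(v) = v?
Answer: 258328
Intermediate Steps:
L(S) = S (L(S) = S*(-3 + 4) = S*1 = S)
u(V, R) = R*V
O(y) = 465 - y
258667 - O(u(C(-6), 42)) = 258667 - (465 - 42*3) = 258667 - (465 - 1*126) = 258667 - (465 - 126) = 258667 - 1*339 = 258667 - 339 = 258328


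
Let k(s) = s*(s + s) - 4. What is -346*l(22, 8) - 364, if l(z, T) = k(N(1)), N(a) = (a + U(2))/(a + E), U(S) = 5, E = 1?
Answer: -5208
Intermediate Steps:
N(a) = (5 + a)/(1 + a) (N(a) = (a + 5)/(a + 1) = (5 + a)/(1 + a))
k(s) = -4 + 2*s**2 (k(s) = s*(2*s) - 4 = 2*s**2 - 4 = -4 + 2*s**2)
l(z, T) = 14 (l(z, T) = -4 + 2*((5 + 1)/(1 + 1))**2 = -4 + 2*(6/2)**2 = -4 + 2*((1/2)*6)**2 = -4 + 2*3**2 = -4 + 2*9 = -4 + 18 = 14)
-346*l(22, 8) - 364 = -346*14 - 364 = -4844 - 364 = -5208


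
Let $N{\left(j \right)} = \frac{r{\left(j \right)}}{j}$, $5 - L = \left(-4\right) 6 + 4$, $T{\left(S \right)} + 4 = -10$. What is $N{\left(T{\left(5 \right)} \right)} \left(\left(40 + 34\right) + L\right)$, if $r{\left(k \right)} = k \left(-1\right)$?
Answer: $-99$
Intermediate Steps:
$T{\left(S \right)} = -14$ ($T{\left(S \right)} = -4 - 10 = -14$)
$r{\left(k \right)} = - k$
$L = 25$ ($L = 5 - \left(\left(-4\right) 6 + 4\right) = 5 - \left(-24 + 4\right) = 5 - -20 = 5 + 20 = 25$)
$N{\left(j \right)} = -1$ ($N{\left(j \right)} = \frac{\left(-1\right) j}{j} = -1$)
$N{\left(T{\left(5 \right)} \right)} \left(\left(40 + 34\right) + L\right) = - (\left(40 + 34\right) + 25) = - (74 + 25) = \left(-1\right) 99 = -99$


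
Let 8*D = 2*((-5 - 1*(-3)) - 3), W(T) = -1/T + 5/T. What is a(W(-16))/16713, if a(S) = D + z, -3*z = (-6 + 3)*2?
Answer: 1/22284 ≈ 4.4875e-5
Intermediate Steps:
z = 2 (z = -(-6 + 3)*2/3 = -(-1)*2 = -1/3*(-6) = 2)
W(T) = 4/T
D = -5/4 (D = (2*((-5 - 1*(-3)) - 3))/8 = (2*((-5 + 3) - 3))/8 = (2*(-2 - 3))/8 = (2*(-5))/8 = (1/8)*(-10) = -5/4 ≈ -1.2500)
a(S) = 3/4 (a(S) = -5/4 + 2 = 3/4)
a(W(-16))/16713 = (3/4)/16713 = (3/4)*(1/16713) = 1/22284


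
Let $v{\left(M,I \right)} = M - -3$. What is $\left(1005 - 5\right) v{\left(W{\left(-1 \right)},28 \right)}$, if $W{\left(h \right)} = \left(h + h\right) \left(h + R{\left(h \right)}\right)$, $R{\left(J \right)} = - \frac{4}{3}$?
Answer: $\frac{23000}{3} \approx 7666.7$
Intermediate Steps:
$R{\left(J \right)} = - \frac{4}{3}$ ($R{\left(J \right)} = \left(-4\right) \frac{1}{3} = - \frac{4}{3}$)
$W{\left(h \right)} = 2 h \left(- \frac{4}{3} + h\right)$ ($W{\left(h \right)} = \left(h + h\right) \left(h - \frac{4}{3}\right) = 2 h \left(- \frac{4}{3} + h\right)$)
$v{\left(M,I \right)} = 3 + M$ ($v{\left(M,I \right)} = M + 3 = 3 + M$)
$\left(1005 - 5\right) v{\left(W{\left(-1 \right)},28 \right)} = \left(1005 - 5\right) \left(3 + \frac{2}{3} \left(-1\right) \left(-4 + 3 \left(-1\right)\right)\right) = 1000 \left(3 + \frac{2}{3} \left(-1\right) \left(-4 - 3\right)\right) = 1000 \left(3 + \frac{2}{3} \left(-1\right) \left(-7\right)\right) = 1000 \left(3 + \frac{14}{3}\right) = 1000 \cdot \frac{23}{3} = \frac{23000}{3}$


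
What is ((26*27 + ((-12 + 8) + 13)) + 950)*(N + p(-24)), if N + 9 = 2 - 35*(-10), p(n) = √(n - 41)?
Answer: 569723 + 1661*I*√65 ≈ 5.6972e+5 + 13391.0*I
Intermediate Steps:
p(n) = √(-41 + n)
N = 343 (N = -9 + (2 - 35*(-10)) = -9 + (2 + 350) = -9 + 352 = 343)
((26*27 + ((-12 + 8) + 13)) + 950)*(N + p(-24)) = ((26*27 + ((-12 + 8) + 13)) + 950)*(343 + √(-41 - 24)) = ((702 + (-4 + 13)) + 950)*(343 + √(-65)) = ((702 + 9) + 950)*(343 + I*√65) = (711 + 950)*(343 + I*√65) = 1661*(343 + I*√65) = 569723 + 1661*I*√65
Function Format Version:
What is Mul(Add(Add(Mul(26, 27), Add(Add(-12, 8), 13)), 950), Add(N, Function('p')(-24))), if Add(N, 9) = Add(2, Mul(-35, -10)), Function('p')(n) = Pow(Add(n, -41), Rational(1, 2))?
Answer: Add(569723, Mul(1661, I, Pow(65, Rational(1, 2)))) ≈ Add(5.6972e+5, Mul(13391., I))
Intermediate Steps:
Function('p')(n) = Pow(Add(-41, n), Rational(1, 2))
N = 343 (N = Add(-9, Add(2, Mul(-35, -10))) = Add(-9, Add(2, 350)) = Add(-9, 352) = 343)
Mul(Add(Add(Mul(26, 27), Add(Add(-12, 8), 13)), 950), Add(N, Function('p')(-24))) = Mul(Add(Add(Mul(26, 27), Add(Add(-12, 8), 13)), 950), Add(343, Pow(Add(-41, -24), Rational(1, 2)))) = Mul(Add(Add(702, Add(-4, 13)), 950), Add(343, Pow(-65, Rational(1, 2)))) = Mul(Add(Add(702, 9), 950), Add(343, Mul(I, Pow(65, Rational(1, 2))))) = Mul(Add(711, 950), Add(343, Mul(I, Pow(65, Rational(1, 2))))) = Mul(1661, Add(343, Mul(I, Pow(65, Rational(1, 2))))) = Add(569723, Mul(1661, I, Pow(65, Rational(1, 2))))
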